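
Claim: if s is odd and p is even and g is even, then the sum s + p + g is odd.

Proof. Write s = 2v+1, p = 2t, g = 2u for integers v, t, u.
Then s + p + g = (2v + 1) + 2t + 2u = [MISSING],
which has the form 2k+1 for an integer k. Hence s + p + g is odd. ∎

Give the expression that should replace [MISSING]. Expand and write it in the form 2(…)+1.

2(t + u + v) + 1

(2v + 1) + 2t + 2u = 2t + 2u + 2v + 1
= 2(t + u + v) + 1.
Since t + u + v is an integer, the sum is of the form 2k+1 for an integer k.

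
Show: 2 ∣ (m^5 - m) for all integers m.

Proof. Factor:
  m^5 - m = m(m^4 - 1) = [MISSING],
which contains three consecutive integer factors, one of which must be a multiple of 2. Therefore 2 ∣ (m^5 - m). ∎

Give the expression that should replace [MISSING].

(m - 1)m(m + 1)(m^2 + 1)

m^4 - 1 = (m^2 - 1)(m^2 + 1), and m^2 - 1 = (m-1)(m+1).
So m(m^4 - 1) = (m - 1)m(m + 1)(m^2 + 1).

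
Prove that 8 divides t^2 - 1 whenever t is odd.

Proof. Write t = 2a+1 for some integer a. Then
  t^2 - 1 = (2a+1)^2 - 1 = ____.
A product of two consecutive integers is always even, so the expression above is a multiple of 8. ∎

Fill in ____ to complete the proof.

4a(a + 1)

(2a+1)^2 - 1 = 4a^2 + 4a + 1 - 1 = 4a^2 + 4a = 4a(a+1).
Since a and a+1 are consecutive, a(a+1) is even, and 4·(even) is a multiple of 8.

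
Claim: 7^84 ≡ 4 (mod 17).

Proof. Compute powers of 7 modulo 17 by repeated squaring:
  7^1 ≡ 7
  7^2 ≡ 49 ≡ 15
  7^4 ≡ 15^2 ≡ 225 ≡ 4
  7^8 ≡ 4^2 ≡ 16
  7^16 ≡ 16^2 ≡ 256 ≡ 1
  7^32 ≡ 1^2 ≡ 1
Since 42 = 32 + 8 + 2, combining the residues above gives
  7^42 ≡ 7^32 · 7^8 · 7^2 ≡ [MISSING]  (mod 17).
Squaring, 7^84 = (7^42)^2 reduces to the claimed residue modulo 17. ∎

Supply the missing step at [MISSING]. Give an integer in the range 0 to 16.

7^32 · 7^8 · 7^2 ≡ 1 · 16 · 15 = 240.
240 mod 17 = 2, so 7^42 ≡ 2 (mod 17).

2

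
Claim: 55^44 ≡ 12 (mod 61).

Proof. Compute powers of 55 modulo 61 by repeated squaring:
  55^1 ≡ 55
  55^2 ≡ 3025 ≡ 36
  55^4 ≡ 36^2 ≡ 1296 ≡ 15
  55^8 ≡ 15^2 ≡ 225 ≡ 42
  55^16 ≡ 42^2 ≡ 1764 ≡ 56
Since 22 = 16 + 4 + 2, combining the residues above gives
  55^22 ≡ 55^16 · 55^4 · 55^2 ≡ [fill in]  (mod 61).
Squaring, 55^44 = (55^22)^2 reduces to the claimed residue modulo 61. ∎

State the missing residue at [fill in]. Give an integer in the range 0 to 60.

45

55^16 · 55^4 · 55^2 ≡ 56 · 15 · 36 = 30240.
30240 mod 61 = 45, so 55^22 ≡ 45 (mod 61).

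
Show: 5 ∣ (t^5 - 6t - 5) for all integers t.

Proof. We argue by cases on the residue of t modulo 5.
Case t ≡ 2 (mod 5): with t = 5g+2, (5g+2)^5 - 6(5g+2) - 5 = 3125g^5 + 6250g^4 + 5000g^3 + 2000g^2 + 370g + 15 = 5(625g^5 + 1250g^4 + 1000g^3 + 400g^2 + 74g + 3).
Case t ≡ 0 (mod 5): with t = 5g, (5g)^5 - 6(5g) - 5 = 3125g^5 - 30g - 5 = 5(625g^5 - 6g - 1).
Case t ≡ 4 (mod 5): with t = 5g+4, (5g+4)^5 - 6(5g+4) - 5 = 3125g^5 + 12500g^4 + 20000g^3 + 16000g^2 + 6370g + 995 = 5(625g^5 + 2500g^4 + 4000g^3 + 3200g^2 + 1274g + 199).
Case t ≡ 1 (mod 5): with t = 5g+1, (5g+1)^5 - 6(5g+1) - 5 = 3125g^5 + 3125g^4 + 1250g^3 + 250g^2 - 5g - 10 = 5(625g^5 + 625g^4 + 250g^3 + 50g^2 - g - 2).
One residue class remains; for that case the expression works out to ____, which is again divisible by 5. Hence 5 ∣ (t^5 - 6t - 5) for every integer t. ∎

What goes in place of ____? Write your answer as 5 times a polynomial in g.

5(625g^5 + 1875g^4 + 2250g^3 + 1350g^2 + 399g + 44)

Only t ≡ 3 (mod 5) is unaccounted for. Put t = 5g+3:
(5g+3)^5 - 6(5g+3) - 5 expands to 3125g^5 + 9375g^4 + 11250g^3 + 6750g^2 + 1995g + 220,
and factoring out 5 leaves 5(625g^5 + 1875g^4 + 2250g^3 + 1350g^2 + 399g + 44).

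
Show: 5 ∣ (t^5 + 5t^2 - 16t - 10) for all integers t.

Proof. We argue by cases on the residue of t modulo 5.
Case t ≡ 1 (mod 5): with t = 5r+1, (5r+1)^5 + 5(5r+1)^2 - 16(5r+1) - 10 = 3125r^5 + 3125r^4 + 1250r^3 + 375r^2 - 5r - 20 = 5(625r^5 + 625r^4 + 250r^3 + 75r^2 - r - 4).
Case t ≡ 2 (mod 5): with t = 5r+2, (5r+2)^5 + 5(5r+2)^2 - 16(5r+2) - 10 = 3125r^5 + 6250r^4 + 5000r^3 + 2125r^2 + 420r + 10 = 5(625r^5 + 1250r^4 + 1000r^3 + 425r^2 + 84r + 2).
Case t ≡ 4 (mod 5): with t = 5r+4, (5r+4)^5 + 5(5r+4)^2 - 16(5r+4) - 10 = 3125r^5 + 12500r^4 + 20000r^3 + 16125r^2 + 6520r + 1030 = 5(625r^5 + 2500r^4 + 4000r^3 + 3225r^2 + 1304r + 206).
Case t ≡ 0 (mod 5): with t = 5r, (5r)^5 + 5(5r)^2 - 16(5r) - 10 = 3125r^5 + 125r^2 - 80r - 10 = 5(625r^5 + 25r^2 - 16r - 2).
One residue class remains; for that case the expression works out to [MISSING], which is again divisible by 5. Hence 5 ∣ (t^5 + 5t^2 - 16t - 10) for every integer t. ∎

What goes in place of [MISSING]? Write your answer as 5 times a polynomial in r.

The residues treated are {1, 2, 4, 0}, so the missing case is t ≡ 3 (mod 5); write t = 5r+3.
Then (5r+3)^5 + 5(5r+3)^2 - 16(5r+3) - 10 = 3125r^5 + 9375r^4 + 11250r^3 + 6875r^2 + 2095r + 230 = 5(625r^5 + 1875r^4 + 2250r^3 + 1375r^2 + 419r + 46).

5(625r^5 + 1875r^4 + 2250r^3 + 1375r^2 + 419r + 46)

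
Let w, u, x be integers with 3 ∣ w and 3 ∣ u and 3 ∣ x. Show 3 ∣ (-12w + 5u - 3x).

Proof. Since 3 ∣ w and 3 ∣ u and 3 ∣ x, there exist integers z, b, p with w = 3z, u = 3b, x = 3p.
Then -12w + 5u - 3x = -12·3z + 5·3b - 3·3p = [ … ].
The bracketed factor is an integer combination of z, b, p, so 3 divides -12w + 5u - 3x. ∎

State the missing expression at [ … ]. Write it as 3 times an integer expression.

Pull the common 3 out of every term: -12·3z + 5·3b - 3·3p = 3(5b - 3p - 12z).
5b - 3p - 12z is an integer, which exhibits the divisibility.

3(5b - 3p - 12z)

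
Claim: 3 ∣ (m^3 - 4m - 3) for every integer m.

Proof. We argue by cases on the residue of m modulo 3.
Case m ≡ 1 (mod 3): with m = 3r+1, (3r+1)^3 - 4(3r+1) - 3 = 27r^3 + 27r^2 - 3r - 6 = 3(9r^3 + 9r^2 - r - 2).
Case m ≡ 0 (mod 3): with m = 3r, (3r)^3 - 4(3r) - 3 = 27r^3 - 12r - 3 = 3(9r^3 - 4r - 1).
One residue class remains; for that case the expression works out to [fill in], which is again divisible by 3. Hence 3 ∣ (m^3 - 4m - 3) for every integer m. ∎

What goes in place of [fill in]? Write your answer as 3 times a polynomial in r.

The residues treated are {1, 0}, so the missing case is m ≡ 2 (mod 3); write m = 3r+2.
Then (3r+2)^3 - 4(3r+2) - 3 = 27r^3 + 54r^2 + 24r - 3 = 3(9r^3 + 18r^2 + 8r - 1).

3(9r^3 + 18r^2 + 8r - 1)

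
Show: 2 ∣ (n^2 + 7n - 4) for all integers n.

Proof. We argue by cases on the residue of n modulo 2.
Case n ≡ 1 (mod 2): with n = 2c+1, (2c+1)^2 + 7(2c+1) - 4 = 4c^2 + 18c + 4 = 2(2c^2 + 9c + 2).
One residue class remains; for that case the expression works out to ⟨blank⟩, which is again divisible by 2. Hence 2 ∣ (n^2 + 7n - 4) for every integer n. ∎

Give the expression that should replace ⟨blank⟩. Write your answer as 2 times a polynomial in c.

The residues treated are {1}, so the missing case is n ≡ 0 (mod 2); write n = 2c.
Then (2c)^2 + 7(2c) - 4 = 4c^2 + 14c - 4 = 2(2c^2 + 7c - 2).

2(2c^2 + 7c - 2)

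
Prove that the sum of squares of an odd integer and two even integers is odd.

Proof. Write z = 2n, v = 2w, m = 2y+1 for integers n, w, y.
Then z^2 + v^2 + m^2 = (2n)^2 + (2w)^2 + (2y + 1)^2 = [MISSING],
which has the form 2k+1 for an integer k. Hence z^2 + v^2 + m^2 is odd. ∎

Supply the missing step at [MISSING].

2(2n^2 + 2w^2 + 2y^2 + 2y) + 1

Expanding: (2n)^2 + (2w)^2 + (2y + 1)^2 = 4n^2 + 4w^2 + 4y^2 + 4y + 1.
Every term except the constant is even, so this is 2(2n^2 + 2w^2 + 2y^2 + 2y) + 1,
and 2n^2 + 2w^2 + 2y^2 + 2y ∈ ℤ gives the required form.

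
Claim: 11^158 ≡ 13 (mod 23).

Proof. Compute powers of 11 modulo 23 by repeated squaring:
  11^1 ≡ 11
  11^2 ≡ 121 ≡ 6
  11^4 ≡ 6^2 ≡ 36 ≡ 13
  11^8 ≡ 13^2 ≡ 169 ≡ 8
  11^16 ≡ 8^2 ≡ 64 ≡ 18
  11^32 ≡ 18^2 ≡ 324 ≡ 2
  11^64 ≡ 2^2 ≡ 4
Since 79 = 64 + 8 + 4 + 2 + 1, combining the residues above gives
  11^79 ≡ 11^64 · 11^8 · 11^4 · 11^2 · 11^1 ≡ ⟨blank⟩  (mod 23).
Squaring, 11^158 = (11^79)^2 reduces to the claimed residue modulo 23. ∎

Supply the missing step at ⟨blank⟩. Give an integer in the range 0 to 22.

17

Multiply the listed residues: 4 · 8 · 13 · 6 · 11 = 32 → 416 → 2496 → 27456.
Reducing modulo 23: 27456 = 1193·23 + 17, so 11^79 ≡ 17.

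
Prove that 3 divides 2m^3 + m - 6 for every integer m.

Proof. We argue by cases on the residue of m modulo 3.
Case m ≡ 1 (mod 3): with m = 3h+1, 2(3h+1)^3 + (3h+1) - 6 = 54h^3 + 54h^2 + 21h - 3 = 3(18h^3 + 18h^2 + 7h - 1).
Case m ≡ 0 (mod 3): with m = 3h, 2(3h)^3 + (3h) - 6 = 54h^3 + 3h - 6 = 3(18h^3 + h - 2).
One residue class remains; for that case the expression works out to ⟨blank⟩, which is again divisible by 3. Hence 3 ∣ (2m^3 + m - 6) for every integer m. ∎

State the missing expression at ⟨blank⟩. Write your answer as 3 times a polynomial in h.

The residues treated are {1, 0}, so the missing case is m ≡ 2 (mod 3); write m = 3h+2.
Then 2(3h+2)^3 + (3h+2) - 6 = 54h^3 + 108h^2 + 75h + 12 = 3(18h^3 + 36h^2 + 25h + 4).

3(18h^3 + 36h^2 + 25h + 4)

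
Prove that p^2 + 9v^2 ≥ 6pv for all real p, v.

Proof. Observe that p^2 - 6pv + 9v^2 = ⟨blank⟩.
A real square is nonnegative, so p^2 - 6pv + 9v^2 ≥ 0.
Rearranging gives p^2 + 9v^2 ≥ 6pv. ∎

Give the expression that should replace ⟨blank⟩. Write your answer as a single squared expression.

(p - 3v)^2

p^2 - 6pv + 9v^2 is a perfect-square trinomial: the outer terms are (p)^2 and (3v)^2, and the cross term is -2·p·3v.
So p^2 - 6pv + 9v^2 = (p - 3v)^2 ≥ 0.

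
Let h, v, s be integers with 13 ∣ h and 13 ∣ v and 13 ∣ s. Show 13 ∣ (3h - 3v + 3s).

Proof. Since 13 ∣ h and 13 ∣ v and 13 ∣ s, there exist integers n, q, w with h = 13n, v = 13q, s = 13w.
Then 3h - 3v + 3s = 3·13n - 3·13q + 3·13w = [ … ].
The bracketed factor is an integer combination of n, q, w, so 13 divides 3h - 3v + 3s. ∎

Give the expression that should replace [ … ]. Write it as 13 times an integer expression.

Pull the common 13 out of every term: 3·13n - 3·13q + 3·13w = 13(3n - 3q + 3w).
3n - 3q + 3w is an integer, which exhibits the divisibility.

13(3n - 3q + 3w)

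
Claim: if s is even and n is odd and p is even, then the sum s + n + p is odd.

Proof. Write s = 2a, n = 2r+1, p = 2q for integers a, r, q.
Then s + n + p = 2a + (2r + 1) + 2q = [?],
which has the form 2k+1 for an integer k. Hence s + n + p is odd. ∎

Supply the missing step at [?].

2a + (2r + 1) + 2q = 2a + 2q + 2r + 1
= 2(a + q + r) + 1.
Since a + q + r is an integer, the sum is of the form 2k+1 for an integer k.

2(a + q + r) + 1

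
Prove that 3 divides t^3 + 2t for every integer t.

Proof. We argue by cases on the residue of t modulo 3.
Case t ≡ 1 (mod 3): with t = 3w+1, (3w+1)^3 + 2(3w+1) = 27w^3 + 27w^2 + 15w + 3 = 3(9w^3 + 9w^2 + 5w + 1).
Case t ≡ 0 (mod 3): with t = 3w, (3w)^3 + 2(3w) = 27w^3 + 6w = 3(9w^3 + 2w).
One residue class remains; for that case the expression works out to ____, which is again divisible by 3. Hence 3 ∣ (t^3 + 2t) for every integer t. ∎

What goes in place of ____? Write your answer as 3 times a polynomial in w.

3(9w^3 + 18w^2 + 14w + 4)

The residues treated are {1, 0}, so the missing case is t ≡ 2 (mod 3); write t = 3w+2.
Then (3w+2)^3 + 2(3w+2) = 27w^3 + 54w^2 + 42w + 12 = 3(9w^3 + 18w^2 + 14w + 4).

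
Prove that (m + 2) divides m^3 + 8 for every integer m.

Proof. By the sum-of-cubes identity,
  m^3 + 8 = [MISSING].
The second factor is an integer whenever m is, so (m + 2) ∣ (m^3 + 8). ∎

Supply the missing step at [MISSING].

Polynomial division of m^3 + 8 by m + 2 leaves remainder 0 and quotient m^2 - 2m + 4.
Hence m^3 + 8 = (m + 2)(m^2 - 2m + 4).

(m + 2)(m^2 - 2m + 4)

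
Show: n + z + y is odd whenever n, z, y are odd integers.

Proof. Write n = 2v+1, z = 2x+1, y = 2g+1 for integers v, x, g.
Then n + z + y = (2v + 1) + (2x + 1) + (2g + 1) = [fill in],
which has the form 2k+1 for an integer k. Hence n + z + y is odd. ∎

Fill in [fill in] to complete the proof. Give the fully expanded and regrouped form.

(2v + 1) + (2x + 1) + (2g + 1) = 2g + 2v + 2x + 3
= 2(g + v + x + 1) + 1.
Since g + v + x + 1 is an integer, the sum is of the form 2k+1 for an integer k.

2(g + v + x + 1) + 1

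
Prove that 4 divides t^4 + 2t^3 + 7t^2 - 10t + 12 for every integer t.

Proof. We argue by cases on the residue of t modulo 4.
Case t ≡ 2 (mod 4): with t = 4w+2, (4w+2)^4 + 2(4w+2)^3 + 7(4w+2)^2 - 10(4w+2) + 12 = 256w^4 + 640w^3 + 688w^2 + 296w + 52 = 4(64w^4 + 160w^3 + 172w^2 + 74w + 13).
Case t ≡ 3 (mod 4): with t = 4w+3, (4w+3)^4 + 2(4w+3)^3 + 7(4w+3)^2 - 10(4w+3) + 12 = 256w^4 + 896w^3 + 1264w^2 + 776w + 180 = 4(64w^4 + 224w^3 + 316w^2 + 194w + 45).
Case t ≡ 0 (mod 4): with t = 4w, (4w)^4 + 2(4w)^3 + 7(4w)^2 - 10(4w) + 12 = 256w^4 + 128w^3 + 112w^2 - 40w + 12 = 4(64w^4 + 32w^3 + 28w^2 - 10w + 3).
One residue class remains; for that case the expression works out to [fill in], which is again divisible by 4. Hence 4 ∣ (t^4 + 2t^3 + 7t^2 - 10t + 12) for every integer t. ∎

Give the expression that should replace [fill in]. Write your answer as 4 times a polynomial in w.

The residues treated are {2, 3, 0}, so the missing case is t ≡ 1 (mod 4); write t = 4w+1.
Then (4w+1)^4 + 2(4w+1)^3 + 7(4w+1)^2 - 10(4w+1) + 12 = 256w^4 + 384w^3 + 304w^2 + 56w + 12 = 4(64w^4 + 96w^3 + 76w^2 + 14w + 3).

4(64w^4 + 96w^3 + 76w^2 + 14w + 3)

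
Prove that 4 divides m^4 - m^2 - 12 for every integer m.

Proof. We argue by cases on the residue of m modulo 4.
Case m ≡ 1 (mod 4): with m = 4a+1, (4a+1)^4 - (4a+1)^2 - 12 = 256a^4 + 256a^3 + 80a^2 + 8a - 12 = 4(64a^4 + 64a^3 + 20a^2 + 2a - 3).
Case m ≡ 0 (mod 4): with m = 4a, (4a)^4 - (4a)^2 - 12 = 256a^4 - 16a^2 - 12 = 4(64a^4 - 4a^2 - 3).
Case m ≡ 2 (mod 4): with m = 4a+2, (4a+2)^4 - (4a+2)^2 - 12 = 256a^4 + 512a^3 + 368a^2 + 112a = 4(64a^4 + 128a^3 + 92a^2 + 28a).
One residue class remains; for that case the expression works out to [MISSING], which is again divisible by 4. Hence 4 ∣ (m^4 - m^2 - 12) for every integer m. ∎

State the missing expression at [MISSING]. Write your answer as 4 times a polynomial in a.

Only m ≡ 3 (mod 4) is unaccounted for. Put m = 4a+3:
(4a+3)^4 - (4a+3)^2 - 12 expands to 256a^4 + 768a^3 + 848a^2 + 408a + 60,
and factoring out 4 leaves 4(64a^4 + 192a^3 + 212a^2 + 102a + 15).

4(64a^4 + 192a^3 + 212a^2 + 102a + 15)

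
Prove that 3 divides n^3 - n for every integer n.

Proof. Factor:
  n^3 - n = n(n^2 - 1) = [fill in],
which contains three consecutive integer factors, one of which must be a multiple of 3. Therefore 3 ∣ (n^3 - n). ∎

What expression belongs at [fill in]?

(n - 1)n(n + 1)

n(n^2 - 1) = n(n - 1)(n + 1) = (n - 1)n(n + 1).
These three factors are consecutive integers, so their product is divisible by 3.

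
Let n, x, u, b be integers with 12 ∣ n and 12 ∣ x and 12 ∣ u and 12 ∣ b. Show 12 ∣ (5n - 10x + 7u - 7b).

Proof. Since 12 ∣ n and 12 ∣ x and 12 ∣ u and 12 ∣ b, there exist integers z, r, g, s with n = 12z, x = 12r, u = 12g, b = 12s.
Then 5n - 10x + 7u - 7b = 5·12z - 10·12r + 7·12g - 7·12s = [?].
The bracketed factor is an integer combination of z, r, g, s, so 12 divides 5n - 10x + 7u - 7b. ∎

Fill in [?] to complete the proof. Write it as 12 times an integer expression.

12(7g - 10r - 7s + 5z)

Pull the common 12 out of every term: 5·12z - 10·12r + 7·12g - 7·12s = 12(7g - 10r - 7s + 5z).
7g - 10r - 7s + 5z is an integer, which exhibits the divisibility.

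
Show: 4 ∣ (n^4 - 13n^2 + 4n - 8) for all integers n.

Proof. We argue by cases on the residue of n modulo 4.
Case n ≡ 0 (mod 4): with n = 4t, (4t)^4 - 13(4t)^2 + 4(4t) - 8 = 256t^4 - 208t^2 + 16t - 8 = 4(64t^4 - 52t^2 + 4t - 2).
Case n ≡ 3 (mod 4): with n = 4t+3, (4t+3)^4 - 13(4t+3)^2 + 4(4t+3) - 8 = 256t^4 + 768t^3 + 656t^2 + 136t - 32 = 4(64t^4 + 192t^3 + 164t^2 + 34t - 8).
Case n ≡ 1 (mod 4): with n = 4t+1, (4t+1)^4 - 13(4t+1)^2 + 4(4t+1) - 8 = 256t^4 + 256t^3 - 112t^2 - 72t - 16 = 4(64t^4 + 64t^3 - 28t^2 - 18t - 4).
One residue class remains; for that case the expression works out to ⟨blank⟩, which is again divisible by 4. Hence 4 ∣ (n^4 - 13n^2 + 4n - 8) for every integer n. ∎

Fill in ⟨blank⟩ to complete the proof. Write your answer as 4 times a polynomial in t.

The residues treated are {0, 3, 1}, so the missing case is n ≡ 2 (mod 4); write n = 4t+2.
Then (4t+2)^4 - 13(4t+2)^2 + 4(4t+2) - 8 = 256t^4 + 512t^3 + 176t^2 - 64t - 36 = 4(64t^4 + 128t^3 + 44t^2 - 16t - 9).

4(64t^4 + 128t^3 + 44t^2 - 16t - 9)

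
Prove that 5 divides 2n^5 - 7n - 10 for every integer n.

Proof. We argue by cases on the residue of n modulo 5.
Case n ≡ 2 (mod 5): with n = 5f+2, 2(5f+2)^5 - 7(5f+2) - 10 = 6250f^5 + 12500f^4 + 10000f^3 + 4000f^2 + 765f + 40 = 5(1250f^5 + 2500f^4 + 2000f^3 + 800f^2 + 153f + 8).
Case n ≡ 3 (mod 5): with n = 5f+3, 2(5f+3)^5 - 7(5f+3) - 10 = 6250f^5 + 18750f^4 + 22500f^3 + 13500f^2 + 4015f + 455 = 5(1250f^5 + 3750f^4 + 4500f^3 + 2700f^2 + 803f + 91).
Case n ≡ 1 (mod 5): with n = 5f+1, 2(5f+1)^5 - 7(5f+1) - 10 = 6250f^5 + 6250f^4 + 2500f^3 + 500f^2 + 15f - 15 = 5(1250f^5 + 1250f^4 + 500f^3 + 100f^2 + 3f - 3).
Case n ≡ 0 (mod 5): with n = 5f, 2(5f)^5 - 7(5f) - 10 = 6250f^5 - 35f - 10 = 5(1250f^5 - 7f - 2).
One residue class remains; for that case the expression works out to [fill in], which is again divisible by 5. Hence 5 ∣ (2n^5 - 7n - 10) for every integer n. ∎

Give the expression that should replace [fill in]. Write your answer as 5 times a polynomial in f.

The residues treated are {2, 3, 1, 0}, so the missing case is n ≡ 4 (mod 5); write n = 5f+4.
Then 2(5f+4)^5 - 7(5f+4) - 10 = 6250f^5 + 25000f^4 + 40000f^3 + 32000f^2 + 12765f + 2010 = 5(1250f^5 + 5000f^4 + 8000f^3 + 6400f^2 + 2553f + 402).

5(1250f^5 + 5000f^4 + 8000f^3 + 6400f^2 + 2553f + 402)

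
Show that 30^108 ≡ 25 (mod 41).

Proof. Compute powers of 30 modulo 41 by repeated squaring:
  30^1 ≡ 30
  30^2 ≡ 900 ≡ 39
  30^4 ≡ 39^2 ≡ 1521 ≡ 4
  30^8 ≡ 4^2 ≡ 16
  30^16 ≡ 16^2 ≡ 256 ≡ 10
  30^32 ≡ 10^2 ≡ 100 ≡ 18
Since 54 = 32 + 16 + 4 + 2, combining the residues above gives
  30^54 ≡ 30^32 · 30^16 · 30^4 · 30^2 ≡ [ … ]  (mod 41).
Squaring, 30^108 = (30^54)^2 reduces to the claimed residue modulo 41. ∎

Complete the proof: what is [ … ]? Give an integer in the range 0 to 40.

Multiply the listed residues: 18 · 10 · 4 · 39 = 180 → 720 → 28080.
Reducing modulo 41: 28080 = 684·41 + 36, so 30^54 ≡ 36.

36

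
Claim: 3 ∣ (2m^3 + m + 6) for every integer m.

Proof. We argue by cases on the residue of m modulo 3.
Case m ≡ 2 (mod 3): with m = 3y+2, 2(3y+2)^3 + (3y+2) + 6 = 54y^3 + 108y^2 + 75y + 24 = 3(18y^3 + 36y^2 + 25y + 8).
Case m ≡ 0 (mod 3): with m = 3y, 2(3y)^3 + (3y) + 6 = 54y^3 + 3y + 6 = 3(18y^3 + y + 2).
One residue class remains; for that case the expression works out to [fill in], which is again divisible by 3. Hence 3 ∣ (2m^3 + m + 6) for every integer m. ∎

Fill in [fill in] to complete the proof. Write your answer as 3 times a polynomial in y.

The residues treated are {2, 0}, so the missing case is m ≡ 1 (mod 3); write m = 3y+1.
Then 2(3y+1)^3 + (3y+1) + 6 = 54y^3 + 54y^2 + 21y + 9 = 3(18y^3 + 18y^2 + 7y + 3).

3(18y^3 + 18y^2 + 7y + 3)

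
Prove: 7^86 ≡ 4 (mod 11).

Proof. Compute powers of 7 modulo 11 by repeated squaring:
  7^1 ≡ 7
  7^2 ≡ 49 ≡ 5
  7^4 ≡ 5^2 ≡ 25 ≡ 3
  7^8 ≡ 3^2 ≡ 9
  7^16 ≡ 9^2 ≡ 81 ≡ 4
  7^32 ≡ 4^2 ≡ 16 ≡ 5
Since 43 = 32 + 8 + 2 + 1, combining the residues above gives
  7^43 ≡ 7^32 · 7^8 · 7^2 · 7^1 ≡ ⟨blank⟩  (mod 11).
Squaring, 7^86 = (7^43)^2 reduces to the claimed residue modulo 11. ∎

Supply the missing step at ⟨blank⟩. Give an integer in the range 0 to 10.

2

Multiply the listed residues: 5 · 9 · 5 · 7 = 45 → 225 → 1575.
Reducing modulo 11: 1575 = 143·11 + 2, so 7^43 ≡ 2.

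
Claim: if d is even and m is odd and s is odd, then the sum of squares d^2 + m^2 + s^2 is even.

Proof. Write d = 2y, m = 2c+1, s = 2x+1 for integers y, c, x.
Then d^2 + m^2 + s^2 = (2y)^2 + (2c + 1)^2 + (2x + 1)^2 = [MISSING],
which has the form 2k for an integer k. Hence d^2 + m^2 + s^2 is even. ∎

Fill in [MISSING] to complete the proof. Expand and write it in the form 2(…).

2(2c^2 + 2c + 2x^2 + 2x + 2y^2 + 1)

(2y)^2 + (2c + 1)^2 + (2x + 1)^2 = 4c^2 + 4c + 4x^2 + 4x + 4y^2 + 2
= 2(2c^2 + 2c + 2x^2 + 2x + 2y^2 + 1).
Since 2c^2 + 2c + 2x^2 + 2x + 2y^2 + 1 is an integer, the sum of squares is of the form 2k for an integer k.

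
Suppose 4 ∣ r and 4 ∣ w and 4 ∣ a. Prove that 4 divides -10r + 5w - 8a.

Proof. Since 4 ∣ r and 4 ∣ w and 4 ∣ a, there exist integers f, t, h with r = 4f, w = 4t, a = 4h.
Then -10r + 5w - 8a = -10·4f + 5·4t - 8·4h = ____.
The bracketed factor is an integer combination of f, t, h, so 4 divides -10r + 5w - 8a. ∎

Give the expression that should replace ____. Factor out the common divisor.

4(-10f - 8h + 5t)

Pull the common 4 out of every term: -10·4f + 5·4t - 8·4h = 4(-10f - 8h + 5t).
-10f - 8h + 5t is an integer, which exhibits the divisibility.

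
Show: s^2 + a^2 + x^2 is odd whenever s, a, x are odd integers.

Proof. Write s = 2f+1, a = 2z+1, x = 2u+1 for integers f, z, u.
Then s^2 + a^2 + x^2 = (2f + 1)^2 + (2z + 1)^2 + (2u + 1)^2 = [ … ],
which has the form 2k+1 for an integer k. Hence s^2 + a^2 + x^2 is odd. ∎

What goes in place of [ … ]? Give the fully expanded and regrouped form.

(2f + 1)^2 + (2z + 1)^2 + (2u + 1)^2 = 4f^2 + 4f + 4u^2 + 4u + 4z^2 + 4z + 3
= 2(2f^2 + 2f + 2u^2 + 2u + 2z^2 + 2z + 1) + 1.
Since 2f^2 + 2f + 2u^2 + 2u + 2z^2 + 2z + 1 is an integer, the sum of squares is of the form 2k+1 for an integer k.

2(2f^2 + 2f + 2u^2 + 2u + 2z^2 + 2z + 1) + 1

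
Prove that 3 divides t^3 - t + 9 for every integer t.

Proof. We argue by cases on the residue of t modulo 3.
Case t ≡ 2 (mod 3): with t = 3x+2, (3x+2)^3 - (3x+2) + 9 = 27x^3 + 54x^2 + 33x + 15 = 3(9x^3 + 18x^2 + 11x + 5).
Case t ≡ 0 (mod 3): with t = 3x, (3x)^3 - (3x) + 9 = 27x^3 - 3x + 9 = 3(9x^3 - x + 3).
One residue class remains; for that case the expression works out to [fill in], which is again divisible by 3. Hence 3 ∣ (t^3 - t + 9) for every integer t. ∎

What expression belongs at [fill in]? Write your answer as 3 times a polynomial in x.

Only t ≡ 1 (mod 3) is unaccounted for. Put t = 3x+1:
(3x+1)^3 - (3x+1) + 9 expands to 27x^3 + 27x^2 + 6x + 9,
and factoring out 3 leaves 3(9x^3 + 9x^2 + 2x + 3).

3(9x^3 + 9x^2 + 2x + 3)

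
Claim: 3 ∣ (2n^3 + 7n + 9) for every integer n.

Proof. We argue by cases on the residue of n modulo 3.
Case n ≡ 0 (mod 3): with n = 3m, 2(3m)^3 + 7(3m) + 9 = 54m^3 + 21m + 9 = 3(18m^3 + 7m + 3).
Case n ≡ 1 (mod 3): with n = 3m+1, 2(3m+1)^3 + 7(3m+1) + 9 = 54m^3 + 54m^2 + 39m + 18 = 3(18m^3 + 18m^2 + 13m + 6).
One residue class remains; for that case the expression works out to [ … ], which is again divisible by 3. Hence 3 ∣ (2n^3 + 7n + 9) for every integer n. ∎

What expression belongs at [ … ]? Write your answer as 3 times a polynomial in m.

Only n ≡ 2 (mod 3) is unaccounted for. Put n = 3m+2:
2(3m+2)^3 + 7(3m+2) + 9 expands to 54m^3 + 108m^2 + 93m + 39,
and factoring out 3 leaves 3(18m^3 + 36m^2 + 31m + 13).

3(18m^3 + 36m^2 + 31m + 13)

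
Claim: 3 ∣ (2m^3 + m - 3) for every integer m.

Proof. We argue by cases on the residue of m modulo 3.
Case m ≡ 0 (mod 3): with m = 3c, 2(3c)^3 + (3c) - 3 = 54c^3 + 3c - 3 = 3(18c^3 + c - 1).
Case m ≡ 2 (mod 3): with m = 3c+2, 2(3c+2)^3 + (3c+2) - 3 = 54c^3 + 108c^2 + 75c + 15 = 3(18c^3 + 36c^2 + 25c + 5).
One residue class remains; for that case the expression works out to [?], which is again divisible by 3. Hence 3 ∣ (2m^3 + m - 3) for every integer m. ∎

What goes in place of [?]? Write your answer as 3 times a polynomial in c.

The residues treated are {0, 2}, so the missing case is m ≡ 1 (mod 3); write m = 3c+1.
Then 2(3c+1)^3 + (3c+1) - 3 = 54c^3 + 54c^2 + 21c = 3(18c^3 + 18c^2 + 7c).

3(18c^3 + 18c^2 + 7c)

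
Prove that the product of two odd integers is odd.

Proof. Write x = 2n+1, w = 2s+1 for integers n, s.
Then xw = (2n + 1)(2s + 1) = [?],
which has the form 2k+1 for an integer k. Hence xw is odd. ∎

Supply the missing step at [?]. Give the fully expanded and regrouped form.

(2n + 1)(2s + 1) = 4ns + 2n + 2s + 1
= 2(2ns + n + s) + 1.
Since 2ns + n + s is an integer, the product is of the form 2k+1 for an integer k.

2(2ns + n + s) + 1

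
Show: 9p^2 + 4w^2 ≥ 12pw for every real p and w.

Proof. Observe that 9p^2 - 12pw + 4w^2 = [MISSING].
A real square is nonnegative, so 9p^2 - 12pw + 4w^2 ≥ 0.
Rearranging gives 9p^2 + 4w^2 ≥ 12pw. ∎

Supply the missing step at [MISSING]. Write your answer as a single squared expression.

(3p - 2w)^2

9p^2 - 12pw + 4w^2 is a perfect-square trinomial: the outer terms are (3p)^2 and (2w)^2, and the cross term is -2·3p·2w.
So 9p^2 - 12pw + 4w^2 = (3p - 2w)^2 ≥ 0.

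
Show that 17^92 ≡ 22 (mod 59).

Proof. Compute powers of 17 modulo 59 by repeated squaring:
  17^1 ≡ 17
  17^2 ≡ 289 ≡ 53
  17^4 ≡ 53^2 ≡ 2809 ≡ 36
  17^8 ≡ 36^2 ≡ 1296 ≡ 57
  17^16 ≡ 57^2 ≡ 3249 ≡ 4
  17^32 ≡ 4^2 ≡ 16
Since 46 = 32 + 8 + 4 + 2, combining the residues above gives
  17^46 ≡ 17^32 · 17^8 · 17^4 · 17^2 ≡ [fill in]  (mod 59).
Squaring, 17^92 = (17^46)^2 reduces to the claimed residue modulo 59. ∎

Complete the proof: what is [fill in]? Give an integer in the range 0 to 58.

Multiply the listed residues: 16 · 57 · 36 · 53 = 912 → 32832 → 1740096.
Reducing modulo 59: 1740096 = 29493·59 + 9, so 17^46 ≡ 9.

9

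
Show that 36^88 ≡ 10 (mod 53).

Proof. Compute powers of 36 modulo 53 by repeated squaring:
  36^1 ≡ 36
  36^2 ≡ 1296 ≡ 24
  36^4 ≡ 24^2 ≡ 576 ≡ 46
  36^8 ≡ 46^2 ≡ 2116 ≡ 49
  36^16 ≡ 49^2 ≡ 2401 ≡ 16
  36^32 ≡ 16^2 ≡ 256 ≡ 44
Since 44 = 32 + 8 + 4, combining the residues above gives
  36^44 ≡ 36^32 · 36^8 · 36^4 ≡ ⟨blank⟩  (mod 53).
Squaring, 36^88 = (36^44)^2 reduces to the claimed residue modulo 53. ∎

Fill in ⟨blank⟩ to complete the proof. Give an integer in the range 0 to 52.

36^32 · 36^8 · 36^4 ≡ 44 · 49 · 46 = 99176.
99176 mod 53 = 13, so 36^44 ≡ 13 (mod 53).

13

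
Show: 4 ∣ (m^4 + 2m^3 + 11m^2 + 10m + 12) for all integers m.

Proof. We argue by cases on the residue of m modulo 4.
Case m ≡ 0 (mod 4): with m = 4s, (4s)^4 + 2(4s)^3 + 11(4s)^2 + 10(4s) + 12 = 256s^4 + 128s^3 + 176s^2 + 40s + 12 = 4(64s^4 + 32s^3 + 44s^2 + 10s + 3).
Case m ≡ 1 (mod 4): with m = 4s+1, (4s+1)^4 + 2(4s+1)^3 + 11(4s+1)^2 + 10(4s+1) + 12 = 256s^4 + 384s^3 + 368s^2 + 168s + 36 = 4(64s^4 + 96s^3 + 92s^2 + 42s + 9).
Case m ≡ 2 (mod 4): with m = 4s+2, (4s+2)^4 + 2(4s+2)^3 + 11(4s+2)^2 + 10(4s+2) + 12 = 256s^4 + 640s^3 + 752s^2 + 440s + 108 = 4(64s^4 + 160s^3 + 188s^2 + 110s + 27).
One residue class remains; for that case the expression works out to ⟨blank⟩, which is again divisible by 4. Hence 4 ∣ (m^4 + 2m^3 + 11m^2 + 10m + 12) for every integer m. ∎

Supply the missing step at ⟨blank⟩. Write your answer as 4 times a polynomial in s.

4(64s^4 + 224s^3 + 332s^2 + 238s + 69)

Only m ≡ 3 (mod 4) is unaccounted for. Put m = 4s+3:
(4s+3)^4 + 2(4s+3)^3 + 11(4s+3)^2 + 10(4s+3) + 12 expands to 256s^4 + 896s^3 + 1328s^2 + 952s + 276,
and factoring out 4 leaves 4(64s^4 + 224s^3 + 332s^2 + 238s + 69).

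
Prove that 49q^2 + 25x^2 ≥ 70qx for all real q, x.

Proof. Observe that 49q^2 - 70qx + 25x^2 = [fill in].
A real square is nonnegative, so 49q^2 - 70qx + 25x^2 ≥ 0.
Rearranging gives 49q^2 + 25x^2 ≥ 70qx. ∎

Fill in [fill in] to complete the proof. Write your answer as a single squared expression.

(7q - 5x)^2

49q^2 - 70qx + 25x^2 is a perfect-square trinomial: the outer terms are (7q)^2 and (5x)^2, and the cross term is -2·7q·5x.
So 49q^2 - 70qx + 25x^2 = (7q - 5x)^2 ≥ 0.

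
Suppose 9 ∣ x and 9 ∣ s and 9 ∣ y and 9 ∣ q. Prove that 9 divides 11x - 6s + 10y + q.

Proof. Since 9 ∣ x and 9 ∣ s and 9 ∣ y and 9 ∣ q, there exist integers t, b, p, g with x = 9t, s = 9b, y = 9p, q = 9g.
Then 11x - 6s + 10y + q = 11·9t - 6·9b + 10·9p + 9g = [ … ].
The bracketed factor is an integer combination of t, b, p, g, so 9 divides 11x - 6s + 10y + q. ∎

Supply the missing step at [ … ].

Each term has a factor of 9: 11·9t - 6·9b + 10·9p + 9g = 9·(-6b + g + 10p + 11t).
Since -6b + g + 10p + 11t is an integer, 9 ∣ (11x - 6s + 10y + q).

9(-6b + g + 10p + 11t)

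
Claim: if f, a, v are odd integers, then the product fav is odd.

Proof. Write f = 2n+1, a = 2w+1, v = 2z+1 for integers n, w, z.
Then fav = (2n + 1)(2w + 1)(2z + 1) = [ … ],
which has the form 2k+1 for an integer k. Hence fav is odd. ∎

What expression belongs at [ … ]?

Expanding: (2n + 1)(2w + 1)(2z + 1) = 8nwz + 4nw + 4nz + 2n + 4wz + 2w + 2z + 1.
Every term except the constant is even, so this is 2(4nwz + 2nw + 2nz + n + 2wz + w + z) + 1,
and 4nwz + 2nw + 2nz + n + 2wz + w + z ∈ ℤ gives the required form.

2(4nwz + 2nw + 2nz + n + 2wz + w + z) + 1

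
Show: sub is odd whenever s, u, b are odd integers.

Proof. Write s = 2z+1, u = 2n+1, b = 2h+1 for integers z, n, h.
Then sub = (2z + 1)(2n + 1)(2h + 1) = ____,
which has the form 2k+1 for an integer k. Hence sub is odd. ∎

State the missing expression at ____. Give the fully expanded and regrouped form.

2(4hnz + 2hn + 2hz + h + 2nz + n + z) + 1

(2z + 1)(2n + 1)(2h + 1) = 8hnz + 4hn + 4hz + 2h + 4nz + 2n + 2z + 1
= 2(4hnz + 2hn + 2hz + h + 2nz + n + z) + 1.
Since 4hnz + 2hn + 2hz + h + 2nz + n + z is an integer, the product is of the form 2k+1 for an integer k.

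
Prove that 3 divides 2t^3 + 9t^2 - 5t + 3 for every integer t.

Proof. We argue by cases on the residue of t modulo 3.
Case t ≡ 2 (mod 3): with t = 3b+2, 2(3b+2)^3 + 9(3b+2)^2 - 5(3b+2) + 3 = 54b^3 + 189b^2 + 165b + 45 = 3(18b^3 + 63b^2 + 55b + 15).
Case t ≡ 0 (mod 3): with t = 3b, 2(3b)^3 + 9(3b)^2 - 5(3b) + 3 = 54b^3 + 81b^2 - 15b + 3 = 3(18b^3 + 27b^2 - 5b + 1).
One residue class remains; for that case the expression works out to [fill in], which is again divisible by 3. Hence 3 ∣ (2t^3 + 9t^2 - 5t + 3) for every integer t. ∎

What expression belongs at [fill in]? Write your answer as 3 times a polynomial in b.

3(18b^3 + 45b^2 + 19b + 3)

The residues treated are {2, 0}, so the missing case is t ≡ 1 (mod 3); write t = 3b+1.
Then 2(3b+1)^3 + 9(3b+1)^2 - 5(3b+1) + 3 = 54b^3 + 135b^2 + 57b + 9 = 3(18b^3 + 45b^2 + 19b + 3).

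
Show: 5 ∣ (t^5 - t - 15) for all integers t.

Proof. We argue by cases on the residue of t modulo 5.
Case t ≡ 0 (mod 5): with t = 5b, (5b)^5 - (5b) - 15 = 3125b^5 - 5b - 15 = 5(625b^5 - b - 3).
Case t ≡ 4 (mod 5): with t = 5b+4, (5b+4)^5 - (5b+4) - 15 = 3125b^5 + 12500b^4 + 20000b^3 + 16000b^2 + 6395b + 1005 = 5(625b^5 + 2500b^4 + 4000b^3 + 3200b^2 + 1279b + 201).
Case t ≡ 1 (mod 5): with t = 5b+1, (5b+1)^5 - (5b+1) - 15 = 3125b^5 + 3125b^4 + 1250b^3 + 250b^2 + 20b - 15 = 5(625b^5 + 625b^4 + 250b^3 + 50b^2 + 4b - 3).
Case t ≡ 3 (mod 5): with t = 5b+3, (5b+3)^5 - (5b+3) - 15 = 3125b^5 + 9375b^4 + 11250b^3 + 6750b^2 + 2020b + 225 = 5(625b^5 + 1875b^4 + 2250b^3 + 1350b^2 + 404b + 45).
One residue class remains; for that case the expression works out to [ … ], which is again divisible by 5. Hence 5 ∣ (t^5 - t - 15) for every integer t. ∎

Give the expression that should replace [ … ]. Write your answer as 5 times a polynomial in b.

Only t ≡ 2 (mod 5) is unaccounted for. Put t = 5b+2:
(5b+2)^5 - (5b+2) - 15 expands to 3125b^5 + 6250b^4 + 5000b^3 + 2000b^2 + 395b + 15,
and factoring out 5 leaves 5(625b^5 + 1250b^4 + 1000b^3 + 400b^2 + 79b + 3).

5(625b^5 + 1250b^4 + 1000b^3 + 400b^2 + 79b + 3)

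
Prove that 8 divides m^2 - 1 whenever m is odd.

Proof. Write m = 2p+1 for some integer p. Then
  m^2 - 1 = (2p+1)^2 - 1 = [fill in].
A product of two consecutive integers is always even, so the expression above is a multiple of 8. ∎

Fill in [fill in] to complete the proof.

(2p+1)^2 - 1 = 4p^2 + 4p + 1 - 1 = 4p^2 + 4p = 4p(p+1).
Since p and p+1 are consecutive, p(p+1) is even, and 4·(even) is a multiple of 8.

4p(p + 1)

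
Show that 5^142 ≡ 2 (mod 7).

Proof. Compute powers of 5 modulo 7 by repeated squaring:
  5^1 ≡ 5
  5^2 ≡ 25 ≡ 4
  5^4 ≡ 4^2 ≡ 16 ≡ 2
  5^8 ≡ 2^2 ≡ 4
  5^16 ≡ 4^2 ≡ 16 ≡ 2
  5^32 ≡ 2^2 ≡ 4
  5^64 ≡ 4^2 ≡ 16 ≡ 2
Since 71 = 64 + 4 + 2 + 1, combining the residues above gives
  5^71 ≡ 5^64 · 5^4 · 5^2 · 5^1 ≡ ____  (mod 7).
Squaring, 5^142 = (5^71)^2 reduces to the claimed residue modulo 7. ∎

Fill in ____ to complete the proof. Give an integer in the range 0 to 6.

3

5^64 · 5^4 · 5^2 · 5^1 ≡ 2 · 2 · 4 · 5 = 80.
80 mod 7 = 3, so 5^71 ≡ 3 (mod 7).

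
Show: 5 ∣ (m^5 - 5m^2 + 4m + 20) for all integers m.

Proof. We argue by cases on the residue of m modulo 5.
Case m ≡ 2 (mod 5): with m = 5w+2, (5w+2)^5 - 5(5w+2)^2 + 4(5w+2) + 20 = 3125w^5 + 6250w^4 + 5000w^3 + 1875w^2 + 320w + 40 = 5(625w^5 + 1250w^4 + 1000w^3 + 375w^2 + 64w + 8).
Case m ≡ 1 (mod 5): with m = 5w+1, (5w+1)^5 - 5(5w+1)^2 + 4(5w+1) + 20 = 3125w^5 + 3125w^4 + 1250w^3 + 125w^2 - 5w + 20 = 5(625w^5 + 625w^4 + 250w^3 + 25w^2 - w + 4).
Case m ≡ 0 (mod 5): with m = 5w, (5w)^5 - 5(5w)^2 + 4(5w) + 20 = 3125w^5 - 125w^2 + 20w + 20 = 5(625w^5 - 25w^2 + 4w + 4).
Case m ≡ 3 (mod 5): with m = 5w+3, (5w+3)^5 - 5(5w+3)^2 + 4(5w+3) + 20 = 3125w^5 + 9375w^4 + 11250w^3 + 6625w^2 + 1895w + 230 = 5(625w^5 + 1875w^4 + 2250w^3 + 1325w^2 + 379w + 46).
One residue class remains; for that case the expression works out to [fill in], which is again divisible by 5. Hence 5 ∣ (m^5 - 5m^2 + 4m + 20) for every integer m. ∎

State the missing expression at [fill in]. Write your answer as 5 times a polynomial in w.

5(625w^5 + 2500w^4 + 4000w^3 + 3175w^2 + 1244w + 196)

The residues treated are {2, 1, 0, 3}, so the missing case is m ≡ 4 (mod 5); write m = 5w+4.
Then (5w+4)^5 - 5(5w+4)^2 + 4(5w+4) + 20 = 3125w^5 + 12500w^4 + 20000w^3 + 15875w^2 + 6220w + 980 = 5(625w^5 + 2500w^4 + 4000w^3 + 3175w^2 + 1244w + 196).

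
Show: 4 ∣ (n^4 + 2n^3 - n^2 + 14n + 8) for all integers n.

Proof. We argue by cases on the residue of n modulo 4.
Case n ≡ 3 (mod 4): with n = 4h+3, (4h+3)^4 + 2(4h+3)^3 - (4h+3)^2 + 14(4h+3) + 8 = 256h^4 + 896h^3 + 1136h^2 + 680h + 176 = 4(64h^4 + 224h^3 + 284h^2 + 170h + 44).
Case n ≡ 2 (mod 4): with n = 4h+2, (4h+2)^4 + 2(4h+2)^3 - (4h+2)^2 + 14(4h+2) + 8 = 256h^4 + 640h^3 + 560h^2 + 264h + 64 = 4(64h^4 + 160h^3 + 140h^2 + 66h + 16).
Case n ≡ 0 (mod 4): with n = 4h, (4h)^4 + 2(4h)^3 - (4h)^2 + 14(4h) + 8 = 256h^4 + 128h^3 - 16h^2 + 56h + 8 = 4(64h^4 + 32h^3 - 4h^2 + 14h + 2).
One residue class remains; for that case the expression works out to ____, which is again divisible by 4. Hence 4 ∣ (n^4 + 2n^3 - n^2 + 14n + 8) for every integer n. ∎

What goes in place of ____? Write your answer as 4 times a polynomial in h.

4(64h^4 + 96h^3 + 44h^2 + 22h + 6)

The residues treated are {3, 2, 0}, so the missing case is n ≡ 1 (mod 4); write n = 4h+1.
Then (4h+1)^4 + 2(4h+1)^3 - (4h+1)^2 + 14(4h+1) + 8 = 256h^4 + 384h^3 + 176h^2 + 88h + 24 = 4(64h^4 + 96h^3 + 44h^2 + 22h + 6).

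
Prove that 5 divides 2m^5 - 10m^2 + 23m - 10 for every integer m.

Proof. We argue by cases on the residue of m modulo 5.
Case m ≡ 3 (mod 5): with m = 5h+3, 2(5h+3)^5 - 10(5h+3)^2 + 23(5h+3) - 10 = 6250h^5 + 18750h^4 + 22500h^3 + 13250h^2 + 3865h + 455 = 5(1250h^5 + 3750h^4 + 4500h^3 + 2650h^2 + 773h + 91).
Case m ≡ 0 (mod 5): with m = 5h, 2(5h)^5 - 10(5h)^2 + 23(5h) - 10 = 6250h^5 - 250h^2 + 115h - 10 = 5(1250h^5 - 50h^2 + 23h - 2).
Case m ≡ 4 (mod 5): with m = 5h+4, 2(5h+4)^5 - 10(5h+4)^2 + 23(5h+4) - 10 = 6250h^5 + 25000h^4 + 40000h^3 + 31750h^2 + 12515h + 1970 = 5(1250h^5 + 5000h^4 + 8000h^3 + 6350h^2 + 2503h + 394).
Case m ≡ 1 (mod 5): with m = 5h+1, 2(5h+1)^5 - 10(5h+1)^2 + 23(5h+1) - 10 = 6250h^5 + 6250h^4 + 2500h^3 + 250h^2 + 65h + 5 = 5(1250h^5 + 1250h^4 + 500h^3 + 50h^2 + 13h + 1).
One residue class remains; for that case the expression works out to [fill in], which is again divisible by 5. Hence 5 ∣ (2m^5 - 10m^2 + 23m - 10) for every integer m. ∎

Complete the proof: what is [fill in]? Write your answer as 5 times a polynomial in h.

Only m ≡ 2 (mod 5) is unaccounted for. Put m = 5h+2:
2(5h+2)^5 - 10(5h+2)^2 + 23(5h+2) - 10 expands to 6250h^5 + 12500h^4 + 10000h^3 + 3750h^2 + 715h + 60,
and factoring out 5 leaves 5(1250h^5 + 2500h^4 + 2000h^3 + 750h^2 + 143h + 12).

5(1250h^5 + 2500h^4 + 2000h^3 + 750h^2 + 143h + 12)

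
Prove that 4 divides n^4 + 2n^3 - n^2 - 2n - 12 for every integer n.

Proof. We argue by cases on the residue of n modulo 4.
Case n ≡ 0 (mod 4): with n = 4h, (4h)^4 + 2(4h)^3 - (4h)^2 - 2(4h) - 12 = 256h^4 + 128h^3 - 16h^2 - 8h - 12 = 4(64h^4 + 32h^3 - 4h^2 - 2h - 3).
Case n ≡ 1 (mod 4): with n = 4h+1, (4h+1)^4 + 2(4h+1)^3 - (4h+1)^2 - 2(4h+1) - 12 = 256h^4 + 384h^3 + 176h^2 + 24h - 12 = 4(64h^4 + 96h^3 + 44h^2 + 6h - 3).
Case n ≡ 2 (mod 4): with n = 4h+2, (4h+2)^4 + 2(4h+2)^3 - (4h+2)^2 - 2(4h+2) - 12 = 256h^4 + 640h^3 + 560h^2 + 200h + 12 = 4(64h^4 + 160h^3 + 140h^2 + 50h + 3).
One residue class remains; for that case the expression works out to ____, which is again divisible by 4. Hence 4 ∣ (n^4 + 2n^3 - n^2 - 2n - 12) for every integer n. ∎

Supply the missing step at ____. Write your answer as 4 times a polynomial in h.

4(64h^4 + 224h^3 + 284h^2 + 154h + 27)

Only n ≡ 3 (mod 4) is unaccounted for. Put n = 4h+3:
(4h+3)^4 + 2(4h+3)^3 - (4h+3)^2 - 2(4h+3) - 12 expands to 256h^4 + 896h^3 + 1136h^2 + 616h + 108,
and factoring out 4 leaves 4(64h^4 + 224h^3 + 284h^2 + 154h + 27).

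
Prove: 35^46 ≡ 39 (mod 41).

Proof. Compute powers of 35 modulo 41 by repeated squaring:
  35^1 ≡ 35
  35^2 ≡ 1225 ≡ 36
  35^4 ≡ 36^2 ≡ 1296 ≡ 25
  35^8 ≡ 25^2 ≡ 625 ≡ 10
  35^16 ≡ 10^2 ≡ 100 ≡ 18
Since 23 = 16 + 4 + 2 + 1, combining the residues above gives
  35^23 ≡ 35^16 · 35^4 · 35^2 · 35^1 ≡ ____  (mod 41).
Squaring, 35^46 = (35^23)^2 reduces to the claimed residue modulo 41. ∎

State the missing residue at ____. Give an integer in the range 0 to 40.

11

35^16 · 35^4 · 35^2 · 35^1 ≡ 18 · 25 · 36 · 35 = 567000.
567000 mod 41 = 11, so 35^23 ≡ 11 (mod 41).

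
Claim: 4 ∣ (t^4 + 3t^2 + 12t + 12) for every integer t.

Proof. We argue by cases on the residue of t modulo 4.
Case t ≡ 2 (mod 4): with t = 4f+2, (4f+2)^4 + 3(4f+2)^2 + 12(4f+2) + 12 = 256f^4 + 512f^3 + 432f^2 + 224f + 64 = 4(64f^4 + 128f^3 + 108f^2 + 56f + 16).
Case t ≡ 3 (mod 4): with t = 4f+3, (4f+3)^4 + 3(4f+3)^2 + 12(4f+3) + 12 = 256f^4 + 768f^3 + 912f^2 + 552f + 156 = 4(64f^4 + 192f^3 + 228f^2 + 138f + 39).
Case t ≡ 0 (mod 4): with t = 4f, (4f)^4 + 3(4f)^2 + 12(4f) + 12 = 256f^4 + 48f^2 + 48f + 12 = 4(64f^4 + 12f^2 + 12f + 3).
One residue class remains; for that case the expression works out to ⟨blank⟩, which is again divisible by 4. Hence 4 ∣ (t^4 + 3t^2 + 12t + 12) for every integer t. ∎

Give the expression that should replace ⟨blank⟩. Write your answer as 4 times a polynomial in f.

4(64f^4 + 64f^3 + 36f^2 + 22f + 7)

The residues treated are {2, 3, 0}, so the missing case is t ≡ 1 (mod 4); write t = 4f+1.
Then (4f+1)^4 + 3(4f+1)^2 + 12(4f+1) + 12 = 256f^4 + 256f^3 + 144f^2 + 88f + 28 = 4(64f^4 + 64f^3 + 36f^2 + 22f + 7).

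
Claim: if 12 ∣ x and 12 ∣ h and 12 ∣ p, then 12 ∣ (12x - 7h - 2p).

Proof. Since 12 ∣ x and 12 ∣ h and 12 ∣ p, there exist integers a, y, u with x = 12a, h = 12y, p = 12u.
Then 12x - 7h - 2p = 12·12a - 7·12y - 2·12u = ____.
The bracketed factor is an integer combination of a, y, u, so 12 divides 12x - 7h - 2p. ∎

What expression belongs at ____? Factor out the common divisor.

12(12a - 2u - 7y)

Each term has a factor of 12: 12·12a - 7·12y - 2·12u = 12·(12a - 2u - 7y).
Since 12a - 2u - 7y is an integer, 12 ∣ (12x - 7h - 2p).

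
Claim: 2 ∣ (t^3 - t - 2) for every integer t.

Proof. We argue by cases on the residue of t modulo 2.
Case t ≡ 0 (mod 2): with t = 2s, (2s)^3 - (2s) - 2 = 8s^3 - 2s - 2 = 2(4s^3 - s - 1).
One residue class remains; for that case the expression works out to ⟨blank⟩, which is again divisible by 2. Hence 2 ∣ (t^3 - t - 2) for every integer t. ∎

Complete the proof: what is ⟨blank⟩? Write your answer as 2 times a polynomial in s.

Only t ≡ 1 (mod 2) is unaccounted for. Put t = 2s+1:
(2s+1)^3 - (2s+1) - 2 expands to 8s^3 + 12s^2 + 4s - 2,
and factoring out 2 leaves 2(4s^3 + 6s^2 + 2s - 1).

2(4s^3 + 6s^2 + 2s - 1)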